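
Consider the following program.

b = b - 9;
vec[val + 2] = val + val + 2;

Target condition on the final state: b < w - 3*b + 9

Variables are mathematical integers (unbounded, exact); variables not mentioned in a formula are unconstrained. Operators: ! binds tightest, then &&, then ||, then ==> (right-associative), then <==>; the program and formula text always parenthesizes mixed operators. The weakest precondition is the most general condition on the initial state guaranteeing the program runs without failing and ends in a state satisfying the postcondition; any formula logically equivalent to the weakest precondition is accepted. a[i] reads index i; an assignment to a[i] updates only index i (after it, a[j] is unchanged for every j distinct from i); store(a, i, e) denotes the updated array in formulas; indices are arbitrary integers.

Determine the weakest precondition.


Working backward. After the program, the postcondition b < w - 3*b + 9 must hold; in canonical form it is 4*b < w + 9.
Before vec[val + 2] := val + val + 2: 4*b < w + 9
Before b := b - 9: 4*b < w + 45
Answer: WP = 4*b < w + 45


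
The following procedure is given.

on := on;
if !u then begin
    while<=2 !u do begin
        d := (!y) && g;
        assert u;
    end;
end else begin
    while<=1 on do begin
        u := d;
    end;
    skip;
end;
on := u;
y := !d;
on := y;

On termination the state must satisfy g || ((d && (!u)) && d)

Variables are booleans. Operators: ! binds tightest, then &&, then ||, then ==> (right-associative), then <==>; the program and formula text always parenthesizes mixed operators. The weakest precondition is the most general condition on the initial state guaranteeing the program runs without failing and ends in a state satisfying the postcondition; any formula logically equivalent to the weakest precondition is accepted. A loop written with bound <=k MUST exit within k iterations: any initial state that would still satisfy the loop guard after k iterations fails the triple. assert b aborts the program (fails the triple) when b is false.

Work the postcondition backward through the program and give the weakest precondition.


Working backward. After the program, the postcondition g || ((d && (!u)) && d) must hold; in canonical form it is g || (d && (!u)).
Before on := y: g || (d && (!u))
Before y := !d: g || (d && (!u))
Before on := u: g || (d && (!u))
Then branch requires ((!u) ==> (u && ((!u) ==> (u && (g || ((!y) && g && (!u))))) && (u ==> (g || ((!y) && g && (!u)))))) && (u ==> (g || (d && (!u)))); else branch requires (on ==> ((!on) && g)) && ((!on) ==> (g || (d && (!u)))).
Before the if: ((!u) ==> (((!u) ==> (u && ((!u) ==> (u && (g || ((!y) && g && (!u))))) && (u ==> (g || ((!y) && g && (!u)))))) && (u ==> (g || (d && (!u)))))) && (u ==> ((on ==> ((!on) && g)) && ((!on) ==> (g || (d && (!u))))))
Before on := on: ((!u) ==> (((!u) ==> (u && ((!u) ==> (u && (g || ((!y) && g && (!u))))) && (u ==> (g || ((!y) && g && (!u)))))) && (u ==> (g || (d && (!u)))))) && (u ==> ((on ==> ((!on) && g)) && ((!on) ==> (g || (d && (!u))))))
Answer: WP = ((!u) ==> (((!u) ==> (u && ((!u) ==> (u && (g || ((!y) && g && (!u))))) && (u ==> (g || ((!y) && g && (!u)))))) && (u ==> (g || (d && (!u)))))) && (u ==> ((on ==> ((!on) && g)) && ((!on) ==> (g || (d && (!u))))))


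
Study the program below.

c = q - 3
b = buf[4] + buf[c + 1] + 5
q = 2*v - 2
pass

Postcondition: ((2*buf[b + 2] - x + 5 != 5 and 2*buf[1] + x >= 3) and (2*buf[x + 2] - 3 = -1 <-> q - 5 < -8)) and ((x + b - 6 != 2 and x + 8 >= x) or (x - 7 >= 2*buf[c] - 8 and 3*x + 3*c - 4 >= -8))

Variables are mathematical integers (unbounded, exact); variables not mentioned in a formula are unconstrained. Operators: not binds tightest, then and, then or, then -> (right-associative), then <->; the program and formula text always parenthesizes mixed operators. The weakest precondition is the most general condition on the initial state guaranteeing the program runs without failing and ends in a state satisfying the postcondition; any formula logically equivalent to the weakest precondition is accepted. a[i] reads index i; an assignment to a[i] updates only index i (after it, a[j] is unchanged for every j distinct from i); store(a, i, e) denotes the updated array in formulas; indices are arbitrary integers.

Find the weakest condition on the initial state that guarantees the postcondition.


Working backward. After the program, the postcondition ((2*buf[b + 2] - x + 5 != 5 and 2*buf[1] + x >= 3) and (2*buf[x + 2] - 3 = -1 <-> q - 5 < -8)) and ((x + b - 6 != 2 and x + 8 >= x) or (x - 7 >= 2*buf[c] - 8 and 3*x + 3*c - 4 >= -8)) must hold; in canonical form it is 2*buf[b + 2] != x and 2*buf[1] + x >= 3 and (2*buf[x + 2] = 2 <-> q < -3) and (b + x != 8 or (x >= 2*buf[c] - 1 and 3*c + 3*x >= -4)).
Before skip: 2*buf[b + 2] != x and 2*buf[1] + x >= 3 and (2*buf[x + 2] = 2 <-> q < -3) and (b + x != 8 or (x >= 2*buf[c] - 1 and 3*c + 3*x >= -4))
Before q := 2*v - 2: 2*buf[b + 2] != x and 2*buf[1] + x >= 3 and (2*buf[x + 2] = 2 <-> 2*v < -1) and (b + x != 8 or (x >= 2*buf[c] - 1 and 3*c + 3*x >= -4))
Before b := buf[4] + buf[c + 1] + 5: 2*buf[buf[c + 1] + buf[4] + 7] != x and 2*buf[1] + x >= 3 and (2*buf[x + 2] = 2 <-> 2*v < -1) and (buf[c + 1] + buf[4] + x != 3 or (x >= 2*buf[c] - 1 and 3*c + 3*x >= -4))
Before c := q - 3: 2*buf[buf[4] + buf[q - 2] + 7] != x and 2*buf[1] + x >= 3 and (2*buf[x + 2] = 2 <-> 2*v < -1) and (buf[4] + buf[q - 2] + x != 3 or (x >= 2*buf[q - 3] - 1 and 3*q + 3*x >= 5))
Answer: WP = 2*buf[buf[4] + buf[q - 2] + 7] != x and 2*buf[1] + x >= 3 and (2*buf[x + 2] = 2 <-> 2*v < -1) and (buf[4] + buf[q - 2] + x != 3 or (x >= 2*buf[q - 3] - 1 and 3*q + 3*x >= 5))


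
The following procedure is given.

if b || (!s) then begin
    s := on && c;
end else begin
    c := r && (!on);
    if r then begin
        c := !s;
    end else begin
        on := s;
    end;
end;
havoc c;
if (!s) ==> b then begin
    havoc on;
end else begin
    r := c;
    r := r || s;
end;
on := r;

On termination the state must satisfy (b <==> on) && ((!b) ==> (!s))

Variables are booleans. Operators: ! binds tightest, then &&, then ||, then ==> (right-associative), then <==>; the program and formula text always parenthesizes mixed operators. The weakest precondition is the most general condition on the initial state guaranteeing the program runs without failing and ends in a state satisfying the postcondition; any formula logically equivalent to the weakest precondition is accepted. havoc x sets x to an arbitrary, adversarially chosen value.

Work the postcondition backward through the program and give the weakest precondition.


Working backward. After the program, (b <==> on) && ((!b) ==> (!s)) must hold.
Before on := r: (b <==> r) && ((!b) ==> (!s))
Then branch requires (b <==> r) && ((!b) ==> (!s)); else branch requires (b <==> (c || s)) && ((!b) ==> (!s)).
Before the if: (((!s) ==> b) ==> ((b <==> r) && ((!b) ==> (!s)))) && ((!((!s) ==> b)) ==> ((b <==> (c || s)) && ((!b) ==> (!s))))
Before havoc c: (((!s) ==> b) ==> ((b <==> r) && ((!b) ==> (!s)))) && ((!((!s) ==> b)) ==> (b && ((!b) ==> (!s)))) && ((!((!s) ==> b)) ==> ((b <==> s) && ((!b) ==> (!s))))
Then branch requires (((!(on && c)) ==> b) ==> ((b <==> r) && ((!b) ==> (!(on && c))))) && ((!((!(on && c)) ==> b)) ==> (b && ((!b) ==> (!(on && c))))) && ((!((!(on && c)) ==> b)) ==> ((b <==> (on && c)) && ((!b) ==> (!(on && c))))); else branch requires (r ==> ((((!s) ==> b) ==> ((b <==> r) && ((!b) ==> (!s)))) && ((!((!s) ==> b)) ==> (b && ((!b) ==> (!s)))) && ((!((!s) ==> b)) ==> ((b <==> s) && ((!b) ==> (!s)))))) && ((!r) ==> ((((!s) ==> b) ==> ((b <==> r) && ((!b) ==> (!s)))) && ((!((!s) ==> b)) ==> (b && ((!b) ==> (!s)))) && ((!((!s) ==> b)) ==> ((b <==> s) && ((!b) ==> (!s)))))).
Before the if: ((b || (!s)) ==> ((((!(on && c)) ==> b) ==> ((b <==> r) && ((!b) ==> (!(on && c))))) && ((!((!(on && c)) ==> b)) ==> (b && ((!b) ==> (!(on && c))))) && ((!((!(on && c)) ==> b)) ==> ((b <==> (on && c)) && ((!b) ==> (!(on && c))))))) && ((!(b || (!s))) ==> ((r ==> ((((!s) ==> b) ==> ((b <==> r) && ((!b) ==> (!s)))) && ((!((!s) ==> b)) ==> (b && ((!b) ==> (!s)))) && ((!((!s) ==> b)) ==> ((b <==> s) && ((!b) ==> (!s)))))) && ((!r) ==> ((((!s) ==> b) ==> ((b <==> r) && ((!b) ==> (!s)))) && ((!((!s) ==> b)) ==> (b && ((!b) ==> (!s)))) && ((!((!s) ==> b)) ==> ((b <==> s) && ((!b) ==> (!s))))))))
Answer: WP = ((b || (!s)) ==> ((((!(on && c)) ==> b) ==> ((b <==> r) && ((!b) ==> (!(on && c))))) && ((!((!(on && c)) ==> b)) ==> (b && ((!b) ==> (!(on && c))))) && ((!((!(on && c)) ==> b)) ==> ((b <==> (on && c)) && ((!b) ==> (!(on && c))))))) && ((!(b || (!s))) ==> ((r ==> ((((!s) ==> b) ==> ((b <==> r) && ((!b) ==> (!s)))) && ((!((!s) ==> b)) ==> (b && ((!b) ==> (!s)))) && ((!((!s) ==> b)) ==> ((b <==> s) && ((!b) ==> (!s)))))) && ((!r) ==> ((((!s) ==> b) ==> ((b <==> r) && ((!b) ==> (!s)))) && ((!((!s) ==> b)) ==> (b && ((!b) ==> (!s)))) && ((!((!s) ==> b)) ==> ((b <==> s) && ((!b) ==> (!s))))))))


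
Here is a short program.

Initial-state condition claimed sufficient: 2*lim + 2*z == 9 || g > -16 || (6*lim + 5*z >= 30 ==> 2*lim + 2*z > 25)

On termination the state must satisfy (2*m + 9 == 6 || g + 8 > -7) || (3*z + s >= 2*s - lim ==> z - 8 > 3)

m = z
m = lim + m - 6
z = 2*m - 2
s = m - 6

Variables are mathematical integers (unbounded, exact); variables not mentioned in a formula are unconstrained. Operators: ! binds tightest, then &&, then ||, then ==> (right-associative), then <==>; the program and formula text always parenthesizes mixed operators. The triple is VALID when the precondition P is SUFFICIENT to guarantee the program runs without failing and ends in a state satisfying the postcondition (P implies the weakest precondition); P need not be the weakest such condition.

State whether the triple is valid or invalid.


Working backward. After the program, the postcondition (2*m + 9 == 6 || g + 8 > -7) || (3*z + s >= 2*s - lim ==> z - 8 > 3) must hold; in canonical form it is 2*m == -3 || g > -15 || (lim + 3*z >= s ==> z > 11).
Before s := m - 6: 2*m == -3 || g > -15 || (lim + 3*z >= m - 6 ==> z > 11)
Before z := 2*m - 2: 2*m == -3 || g > -15 || (lim + 5*m >= 0 ==> 2*m > 13)
Before m := lim + m - 6: 2*lim + 2*m == 9 || g > -15 || (6*lim + 5*m >= 30 ==> 2*lim + 2*m > 25)
Before m := z: 2*lim + 2*z == 9 || g > -15 || (6*lim + 5*z >= 30 ==> 2*lim + 2*z > 25)
The weakest precondition is 2*lim + 2*z == 9 || g > -15 || (6*lim + 5*z >= 30 ==> 2*lim + 2*z > 25).
Check whether 2*lim + 2*z == 9 || g > -16 || (6*lim + 5*z >= 30 ==> 2*lim + 2*z > 25) implies it.
Countermodel: at the initial state g = -15, lim = 0, z = 6, the precondition holds but the weakest precondition fails.
Answer: invalid


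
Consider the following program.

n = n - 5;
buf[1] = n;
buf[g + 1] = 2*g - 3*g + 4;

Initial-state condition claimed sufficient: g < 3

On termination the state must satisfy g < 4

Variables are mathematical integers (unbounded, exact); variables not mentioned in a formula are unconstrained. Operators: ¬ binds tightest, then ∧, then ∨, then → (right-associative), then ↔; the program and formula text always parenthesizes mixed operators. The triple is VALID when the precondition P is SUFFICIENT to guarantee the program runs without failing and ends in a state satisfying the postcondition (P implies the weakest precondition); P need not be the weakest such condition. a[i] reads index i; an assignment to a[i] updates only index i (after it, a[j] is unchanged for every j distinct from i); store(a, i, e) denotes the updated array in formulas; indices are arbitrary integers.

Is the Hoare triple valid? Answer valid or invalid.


Working backward. After the program, g < 4 must hold.
Before buf[g + 1] := 2*g - 3*g + 4: g < 4
Before buf[1] := n: g < 4
Before n := n - 5: g < 4
The weakest precondition is g < 4.
Check whether g < 3 implies it.
Every state satisfying the precondition satisfies the weakest precondition: the implication holds.
Answer: valid


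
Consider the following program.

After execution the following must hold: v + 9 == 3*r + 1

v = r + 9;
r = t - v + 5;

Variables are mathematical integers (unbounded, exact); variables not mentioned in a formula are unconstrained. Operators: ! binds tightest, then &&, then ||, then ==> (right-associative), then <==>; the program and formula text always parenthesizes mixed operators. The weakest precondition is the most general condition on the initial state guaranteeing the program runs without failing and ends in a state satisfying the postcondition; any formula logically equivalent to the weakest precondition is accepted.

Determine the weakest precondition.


Working backward. After the program, the postcondition v + 9 == 3*r + 1 must hold; in canonical form it is v == 3*r - 8.
Before r := t - v + 5: 4*v == 3*t + 7
Before v := r + 9: 4*r == 3*t - 29
Answer: WP = 4*r == 3*t - 29


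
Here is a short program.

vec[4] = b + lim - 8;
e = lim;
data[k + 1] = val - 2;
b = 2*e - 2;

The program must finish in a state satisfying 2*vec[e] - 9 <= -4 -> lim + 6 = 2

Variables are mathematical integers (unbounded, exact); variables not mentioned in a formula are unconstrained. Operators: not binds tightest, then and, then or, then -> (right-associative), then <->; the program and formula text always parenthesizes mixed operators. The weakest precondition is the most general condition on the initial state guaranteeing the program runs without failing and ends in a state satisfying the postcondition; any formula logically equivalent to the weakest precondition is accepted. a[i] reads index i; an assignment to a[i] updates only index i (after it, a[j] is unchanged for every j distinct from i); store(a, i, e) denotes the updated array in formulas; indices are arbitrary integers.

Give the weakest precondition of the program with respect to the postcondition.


Working backward. After the program, the postcondition 2*vec[e] - 9 <= -4 -> lim + 6 = 2 must hold; in canonical form it is 2*vec[e] <= 5 -> lim = -4.
Before b := 2*e - 2: 2*vec[e] <= 5 -> lim = -4
Before data[k + 1] := val - 2: 2*vec[e] <= 5 -> lim = -4
Before e := lim: 2*vec[lim] <= 5 -> lim = -4
Before vec[4] := b + lim - 8: 2*store(vec, 4, b + lim - 8)[lim] <= 5 -> lim = -4
Answer: WP = 2*store(vec, 4, b + lim - 8)[lim] <= 5 -> lim = -4


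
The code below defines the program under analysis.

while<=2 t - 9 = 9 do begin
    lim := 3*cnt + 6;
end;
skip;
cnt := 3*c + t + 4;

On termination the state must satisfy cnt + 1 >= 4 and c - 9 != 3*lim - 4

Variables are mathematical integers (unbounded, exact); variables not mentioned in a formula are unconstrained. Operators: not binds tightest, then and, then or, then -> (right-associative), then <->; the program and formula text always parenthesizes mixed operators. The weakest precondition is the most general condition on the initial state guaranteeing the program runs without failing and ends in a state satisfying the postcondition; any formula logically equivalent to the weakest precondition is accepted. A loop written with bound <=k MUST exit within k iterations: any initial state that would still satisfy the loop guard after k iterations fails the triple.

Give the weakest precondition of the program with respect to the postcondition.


Working backward. After the program, the postcondition cnt + 1 >= 4 and c - 9 != 3*lim - 4 must hold; in canonical form it is cnt >= 3 and c != 3*lim + 5.
Before cnt := 3*c + t + 4: 3*c + t >= -1 and c != 3*lim + 5
Before skip: 3*c + t >= -1 and c != 3*lim + 5
Before the loop (bound <=2), unroll the exhaustion recursion (WP_0 = exit-now case; WP_j = one more guarded iteration, up to j = 2):
  WP_0: (not (t = 18)) and 3*c + t >= -1 and c != 3*lim + 5
  WP_1: (t = 18 -> ((not (t = 18)) and 3*c + t >= -1 and c != 9*cnt + 23)) and ((not (t = 18)) -> (3*c + t >= -1 and c != 3*lim + 5))
  WP_2: (t = 18 -> ((t = 18 -> ((not (t = 18)) and 3*c + t >= -1 and c != 9*cnt + 23)) and ((not (t = 18)) -> (3*c + t >= -1 and c != 9*cnt + 23)))) and ((not (t = 18)) -> (3*c + t >= -1 and c != 3*lim + 5))
So before the loop: (t = 18 -> ((t = 18 -> ((not (t = 18)) and 3*c + t >= -1 and c != 9*cnt + 23)) and ((not (t = 18)) -> (3*c + t >= -1 and c != 9*cnt + 23)))) and ((not (t = 18)) -> (3*c + t >= -1 and c != 3*lim + 5))
Answer: WP = (t = 18 -> ((t = 18 -> ((not (t = 18)) and 3*c + t >= -1 and c != 9*cnt + 23)) and ((not (t = 18)) -> (3*c + t >= -1 and c != 9*cnt + 23)))) and ((not (t = 18)) -> (3*c + t >= -1 and c != 3*lim + 5))


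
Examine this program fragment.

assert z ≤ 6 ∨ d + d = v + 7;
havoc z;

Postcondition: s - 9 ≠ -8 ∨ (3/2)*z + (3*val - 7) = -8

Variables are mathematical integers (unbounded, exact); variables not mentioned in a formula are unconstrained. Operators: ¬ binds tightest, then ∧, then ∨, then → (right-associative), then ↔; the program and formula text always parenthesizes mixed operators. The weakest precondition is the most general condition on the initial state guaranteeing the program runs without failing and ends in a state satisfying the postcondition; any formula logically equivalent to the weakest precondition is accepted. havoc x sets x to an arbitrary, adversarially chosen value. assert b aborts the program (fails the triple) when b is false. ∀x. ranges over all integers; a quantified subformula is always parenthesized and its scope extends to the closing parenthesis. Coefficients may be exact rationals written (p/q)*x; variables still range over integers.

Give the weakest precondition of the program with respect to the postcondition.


Working backward. After the program, the postcondition s - 9 ≠ -8 ∨ (3/2)*z + (3*val - 7) = -8 must hold; in canonical form it is s ≠ 1 ∨ 3*val + (3/2)*z = -1.
Before havoc z: ∀z_1. (s ≠ 1 ∨ 3*val + (3/2)*z_1 = -1)
Before assert z ≤ 6 ∨ d + d = v + 7: (z ≤ 6 ∨ 2*d = v + 7) ∧ (∀z_1. (s ≠ 1 ∨ 3*val + (3/2)*z_1 = -1))
Answer: WP = (z ≤ 6 ∨ 2*d = v + 7) ∧ (∀z_1. (s ≠ 1 ∨ 3*val + (3/2)*z_1 = -1))


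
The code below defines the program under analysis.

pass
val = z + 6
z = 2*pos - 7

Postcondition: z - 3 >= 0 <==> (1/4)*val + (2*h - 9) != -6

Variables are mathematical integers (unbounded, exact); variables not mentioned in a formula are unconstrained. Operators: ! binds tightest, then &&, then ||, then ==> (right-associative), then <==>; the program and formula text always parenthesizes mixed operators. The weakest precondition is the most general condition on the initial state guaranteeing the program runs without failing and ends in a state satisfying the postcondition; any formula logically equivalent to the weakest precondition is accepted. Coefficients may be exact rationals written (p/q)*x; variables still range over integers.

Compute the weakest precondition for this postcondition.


Working backward. After the program, the postcondition z - 3 >= 0 <==> (1/4)*val + (2*h - 9) != -6 must hold; in canonical form it is z >= 3 <==> 2*h + (1/4)*val != 3.
Before z := 2*pos - 7: 2*pos >= 10 <==> 2*h + (1/4)*val != 3
Before val := z + 6: 2*pos >= 10 <==> 2*h + (1/4)*z != 3/2
Before skip: 2*pos >= 10 <==> 2*h + (1/4)*z != 3/2
Answer: WP = 2*pos >= 10 <==> 2*h + (1/4)*z != 3/2


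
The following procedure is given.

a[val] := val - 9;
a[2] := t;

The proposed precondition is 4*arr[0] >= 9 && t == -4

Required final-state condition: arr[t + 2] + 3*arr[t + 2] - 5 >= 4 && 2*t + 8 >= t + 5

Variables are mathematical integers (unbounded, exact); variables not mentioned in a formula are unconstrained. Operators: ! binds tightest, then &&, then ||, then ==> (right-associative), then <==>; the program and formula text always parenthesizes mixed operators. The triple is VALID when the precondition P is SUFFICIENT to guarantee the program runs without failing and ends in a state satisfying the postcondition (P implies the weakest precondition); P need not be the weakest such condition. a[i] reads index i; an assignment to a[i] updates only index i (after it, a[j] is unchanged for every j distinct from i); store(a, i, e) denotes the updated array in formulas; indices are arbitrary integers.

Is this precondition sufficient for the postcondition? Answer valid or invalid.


Working backward. After the program, the postcondition arr[t + 2] + 3*arr[t + 2] - 5 >= 4 && 2*t + 8 >= t + 5 must hold; in canonical form it is 4*arr[t + 2] >= 9 && t >= -3.
Before a[2] := t: 4*arr[t + 2] >= 9 && t >= -3
Before a[val] := val - 9: 4*arr[t + 2] >= 9 && t >= -3
The weakest precondition is 4*arr[t + 2] >= 9 && t >= -3.
Check whether 4*arr[0] >= 9 && t == -4 implies it.
Countermodel: at the initial state arr = {[-2] = 3, [0] = 3, elsewhere 3}, t = -4, the precondition holds but the weakest precondition fails.
Answer: invalid


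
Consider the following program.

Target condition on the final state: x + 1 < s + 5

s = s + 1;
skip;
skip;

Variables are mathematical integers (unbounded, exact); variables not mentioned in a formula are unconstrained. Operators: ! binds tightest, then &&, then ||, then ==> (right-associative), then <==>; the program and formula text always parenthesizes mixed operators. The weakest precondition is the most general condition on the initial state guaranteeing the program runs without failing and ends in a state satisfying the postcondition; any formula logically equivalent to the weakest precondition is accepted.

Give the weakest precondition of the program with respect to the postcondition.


Working backward. After the program, the postcondition x + 1 < s + 5 must hold; in canonical form it is x < s + 4.
Before skip: x < s + 4
Before skip: x < s + 4
Before s := s + 1: x < s + 5
Answer: WP = x < s + 5


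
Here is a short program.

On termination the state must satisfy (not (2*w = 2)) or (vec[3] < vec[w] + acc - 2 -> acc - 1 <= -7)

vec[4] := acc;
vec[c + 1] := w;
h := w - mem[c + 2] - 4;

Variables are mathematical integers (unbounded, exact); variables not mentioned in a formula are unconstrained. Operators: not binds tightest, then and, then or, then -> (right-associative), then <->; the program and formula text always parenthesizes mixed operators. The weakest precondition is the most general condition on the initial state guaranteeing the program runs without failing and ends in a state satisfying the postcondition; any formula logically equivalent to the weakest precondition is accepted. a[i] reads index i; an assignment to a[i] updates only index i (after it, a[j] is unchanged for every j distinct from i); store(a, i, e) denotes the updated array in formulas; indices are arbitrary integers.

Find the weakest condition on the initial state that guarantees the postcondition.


Working backward. After the program, the postcondition (not (2*w = 2)) or (vec[3] < vec[w] + acc - 2 -> acc - 1 <= -7) must hold; in canonical form it is (not (2*w = 2)) or (vec[3] < vec[w] + acc - 2 -> acc <= -6).
Before h := w - mem[c + 2] - 4: (not (2*w = 2)) or (vec[3] < vec[w] + acc - 2 -> acc <= -6)
Before vec[c + 1] := w: (not (2*w = 2)) or (store(vec, c + 1, w)[3] < store(vec, c + 1, w)[w] + acc - 2 -> acc <= -6)
Before vec[4] := acc: (not (2*w = 2)) or (store(store(vec, 4, acc), c + 1, w)[3] < store(store(vec, 4, acc), c + 1, w)[w] + acc - 2 -> acc <= -6)
Answer: WP = (not (2*w = 2)) or (store(store(vec, 4, acc), c + 1, w)[3] < store(store(vec, 4, acc), c + 1, w)[w] + acc - 2 -> acc <= -6)


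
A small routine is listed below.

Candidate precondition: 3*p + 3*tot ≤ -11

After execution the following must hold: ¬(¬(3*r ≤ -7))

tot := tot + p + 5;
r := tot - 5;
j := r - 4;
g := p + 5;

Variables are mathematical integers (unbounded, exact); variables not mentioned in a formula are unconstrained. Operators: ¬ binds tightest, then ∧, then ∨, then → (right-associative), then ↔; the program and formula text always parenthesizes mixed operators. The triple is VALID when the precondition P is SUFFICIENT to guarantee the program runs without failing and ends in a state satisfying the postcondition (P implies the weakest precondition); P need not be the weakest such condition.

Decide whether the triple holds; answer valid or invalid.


Working backward. After the program, the postcondition ¬(¬(3*r ≤ -7)) must hold; in canonical form it is 3*r ≤ -7.
Before g := p + 5: 3*r ≤ -7
Before j := r - 4: 3*r ≤ -7
Before r := tot - 5: 3*tot ≤ 8
Before tot := tot + p + 5: 3*p + 3*tot ≤ -7
The weakest precondition is 3*p + 3*tot ≤ -7.
Check whether 3*p + 3*tot ≤ -11 implies it.
Every state satisfying the precondition satisfies the weakest precondition: the implication holds.
Answer: valid


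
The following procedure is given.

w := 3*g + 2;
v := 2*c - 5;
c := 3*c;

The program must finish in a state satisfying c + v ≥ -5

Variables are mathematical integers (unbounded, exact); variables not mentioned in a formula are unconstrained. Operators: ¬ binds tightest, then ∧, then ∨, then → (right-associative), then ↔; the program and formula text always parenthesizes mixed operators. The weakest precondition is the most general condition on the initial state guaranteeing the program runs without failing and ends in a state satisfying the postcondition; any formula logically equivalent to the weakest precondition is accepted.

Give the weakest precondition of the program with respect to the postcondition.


Working backward. After the program, c + v ≥ -5 must hold.
Before c := 3*c: 3*c + v ≥ -5
Before v := 2*c - 5: 5*c ≥ 0
Before w := 3*g + 2: 5*c ≥ 0
Answer: WP = 5*c ≥ 0


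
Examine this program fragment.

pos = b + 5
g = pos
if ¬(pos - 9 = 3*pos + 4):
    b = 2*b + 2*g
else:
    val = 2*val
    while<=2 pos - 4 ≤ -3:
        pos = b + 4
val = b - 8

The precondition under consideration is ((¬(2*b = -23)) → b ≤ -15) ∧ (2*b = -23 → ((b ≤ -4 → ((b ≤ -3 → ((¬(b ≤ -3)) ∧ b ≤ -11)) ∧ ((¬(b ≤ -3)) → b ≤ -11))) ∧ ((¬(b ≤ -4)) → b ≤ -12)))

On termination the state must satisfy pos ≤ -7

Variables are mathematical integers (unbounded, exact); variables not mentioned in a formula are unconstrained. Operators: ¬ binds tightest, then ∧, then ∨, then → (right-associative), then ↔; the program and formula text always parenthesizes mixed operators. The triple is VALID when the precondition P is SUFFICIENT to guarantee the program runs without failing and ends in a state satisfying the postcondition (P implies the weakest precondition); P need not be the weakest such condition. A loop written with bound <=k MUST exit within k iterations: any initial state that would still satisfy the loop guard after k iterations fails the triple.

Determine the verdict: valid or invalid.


Working backward. After the program, pos ≤ -7 must hold.
Before val := b - 8: pos ≤ -7
Then branch requires pos ≤ -7; else branch requires (pos ≤ 1 → ((b ≤ -3 → ((¬(b ≤ -3)) ∧ b ≤ -11)) ∧ ((¬(b ≤ -3)) → b ≤ -11))) ∧ ((¬(pos ≤ 1)) → pos ≤ -7).
Before the if: ((¬(2*pos = -13)) → pos ≤ -7) ∧ (2*pos = -13 → ((pos ≤ 1 → ((b ≤ -3 → ((¬(b ≤ -3)) ∧ b ≤ -11)) ∧ ((¬(b ≤ -3)) → b ≤ -11))) ∧ ((¬(pos ≤ 1)) → pos ≤ -7)))
Before g := pos: ((¬(2*pos = -13)) → pos ≤ -7) ∧ (2*pos = -13 → ((pos ≤ 1 → ((b ≤ -3 → ((¬(b ≤ -3)) ∧ b ≤ -11)) ∧ ((¬(b ≤ -3)) → b ≤ -11))) ∧ ((¬(pos ≤ 1)) → pos ≤ -7)))
Before pos := b + 5: ((¬(2*b = -23)) → b ≤ -12) ∧ (2*b = -23 → ((b ≤ -4 → ((b ≤ -3 → ((¬(b ≤ -3)) ∧ b ≤ -11)) ∧ ((¬(b ≤ -3)) → b ≤ -11))) ∧ ((¬(b ≤ -4)) → b ≤ -12)))
The weakest precondition is ((¬(2*b = -23)) → b ≤ -12) ∧ (2*b = -23 → ((b ≤ -4 → ((b ≤ -3 → ((¬(b ≤ -3)) ∧ b ≤ -11)) ∧ ((¬(b ≤ -3)) → b ≤ -11))) ∧ ((¬(b ≤ -4)) → b ≤ -12))).
Check whether ((¬(2*b = -23)) → b ≤ -15) ∧ (2*b = -23 → ((b ≤ -4 → ((b ≤ -3 → ((¬(b ≤ -3)) ∧ b ≤ -11)) ∧ ((¬(b ≤ -3)) → b ≤ -11))) ∧ ((¬(b ≤ -4)) → b ≤ -12))) implies it.
Every state satisfying the precondition satisfies the weakest precondition: the implication holds.
Answer: valid


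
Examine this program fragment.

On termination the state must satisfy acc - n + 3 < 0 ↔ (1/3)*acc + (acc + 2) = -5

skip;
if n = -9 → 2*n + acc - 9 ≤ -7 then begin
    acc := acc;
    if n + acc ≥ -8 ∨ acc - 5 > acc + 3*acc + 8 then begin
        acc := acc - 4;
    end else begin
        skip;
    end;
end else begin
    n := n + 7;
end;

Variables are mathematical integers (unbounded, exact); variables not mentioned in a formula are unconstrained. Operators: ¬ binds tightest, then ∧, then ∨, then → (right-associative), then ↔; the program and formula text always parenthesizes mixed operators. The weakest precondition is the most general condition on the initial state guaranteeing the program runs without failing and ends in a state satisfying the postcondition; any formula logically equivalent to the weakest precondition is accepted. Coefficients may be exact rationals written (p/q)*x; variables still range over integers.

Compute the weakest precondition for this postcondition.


Working backward. After the program, the postcondition acc - n + 3 < 0 ↔ (1/3)*acc + (acc + 2) = -5 must hold; in canonical form it is acc < n - 3 ↔ (4/3)*acc = -7.
Then branch requires ((acc + n ≥ -8 ∨ 3*acc < -13) → (acc < n + 1 ↔ (4/3)*acc = -5/3)) ∧ ((¬(acc + n ≥ -8 ∨ 3*acc < -13)) → (acc < n - 3 ↔ (4/3)*acc = -7)); else branch requires acc < n + 4 ↔ (4/3)*acc = -7.
Before the if: ((n = -9 → acc + 2*n ≤ 2) → (((acc + n ≥ -8 ∨ 3*acc < -13) → (acc < n + 1 ↔ (4/3)*acc = -5/3)) ∧ ((¬(acc + n ≥ -8 ∨ 3*acc < -13)) → (acc < n - 3 ↔ (4/3)*acc = -7)))) ∧ ((¬(n = -9 → acc + 2*n ≤ 2)) → (acc < n + 4 ↔ (4/3)*acc = -7))
Before skip: ((n = -9 → acc + 2*n ≤ 2) → (((acc + n ≥ -8 ∨ 3*acc < -13) → (acc < n + 1 ↔ (4/3)*acc = -5/3)) ∧ ((¬(acc + n ≥ -8 ∨ 3*acc < -13)) → (acc < n - 3 ↔ (4/3)*acc = -7)))) ∧ ((¬(n = -9 → acc + 2*n ≤ 2)) → (acc < n + 4 ↔ (4/3)*acc = -7))
Answer: WP = ((n = -9 → acc + 2*n ≤ 2) → (((acc + n ≥ -8 ∨ 3*acc < -13) → (acc < n + 1 ↔ (4/3)*acc = -5/3)) ∧ ((¬(acc + n ≥ -8 ∨ 3*acc < -13)) → (acc < n - 3 ↔ (4/3)*acc = -7)))) ∧ ((¬(n = -9 → acc + 2*n ≤ 2)) → (acc < n + 4 ↔ (4/3)*acc = -7))


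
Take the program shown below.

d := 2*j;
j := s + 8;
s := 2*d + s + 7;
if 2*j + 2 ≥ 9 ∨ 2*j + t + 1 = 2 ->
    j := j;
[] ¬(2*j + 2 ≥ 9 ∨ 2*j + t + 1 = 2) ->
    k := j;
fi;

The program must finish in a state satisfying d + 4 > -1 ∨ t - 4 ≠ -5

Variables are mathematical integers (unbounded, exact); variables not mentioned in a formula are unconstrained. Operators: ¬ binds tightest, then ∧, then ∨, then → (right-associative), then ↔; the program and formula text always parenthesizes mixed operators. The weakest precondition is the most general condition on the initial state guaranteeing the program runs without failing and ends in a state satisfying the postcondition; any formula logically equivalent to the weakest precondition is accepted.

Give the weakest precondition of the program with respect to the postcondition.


Working backward. After the program, the postcondition d + 4 > -1 ∨ t - 4 ≠ -5 must hold; in canonical form it is d > -5 ∨ t ≠ -1.
Then branch requires d > -5 ∨ t ≠ -1; else branch requires d > -5 ∨ t ≠ -1.
Before the if: ((2*j ≥ 7 ∨ 2*j + t = 1) → (d > -5 ∨ t ≠ -1)) ∧ ((¬(2*j ≥ 7 ∨ 2*j + t = 1)) → (d > -5 ∨ t ≠ -1))
Before s := 2*d + s + 7: ((2*j ≥ 7 ∨ 2*j + t = 1) → (d > -5 ∨ t ≠ -1)) ∧ ((¬(2*j ≥ 7 ∨ 2*j + t = 1)) → (d > -5 ∨ t ≠ -1))
Before j := s + 8: ((2*s ≥ -9 ∨ 2*s + t = -15) → (d > -5 ∨ t ≠ -1)) ∧ ((¬(2*s ≥ -9 ∨ 2*s + t = -15)) → (d > -5 ∨ t ≠ -1))
Before d := 2*j: ((2*s ≥ -9 ∨ 2*s + t = -15) → (2*j > -5 ∨ t ≠ -1)) ∧ ((¬(2*s ≥ -9 ∨ 2*s + t = -15)) → (2*j > -5 ∨ t ≠ -1))
Answer: WP = ((2*s ≥ -9 ∨ 2*s + t = -15) → (2*j > -5 ∨ t ≠ -1)) ∧ ((¬(2*s ≥ -9 ∨ 2*s + t = -15)) → (2*j > -5 ∨ t ≠ -1))


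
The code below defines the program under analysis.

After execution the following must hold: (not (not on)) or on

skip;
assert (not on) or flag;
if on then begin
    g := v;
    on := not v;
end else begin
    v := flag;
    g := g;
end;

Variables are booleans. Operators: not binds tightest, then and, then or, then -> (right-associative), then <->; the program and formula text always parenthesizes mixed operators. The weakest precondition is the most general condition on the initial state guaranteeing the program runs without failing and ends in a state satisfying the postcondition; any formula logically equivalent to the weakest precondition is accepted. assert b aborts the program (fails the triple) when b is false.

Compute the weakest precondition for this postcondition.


Working backward. After the program, the postcondition (not (not on)) or on must hold; in canonical form it is on.
Then branch requires not v; else branch requires on.
Before the if: (on -> (not v)) and ((not on) -> on)
Before assert (not on) or flag: ((not on) or flag) and (on -> (not v)) and ((not on) -> on)
Before skip: ((not on) or flag) and (on -> (not v)) and ((not on) -> on)
Answer: WP = ((not on) or flag) and (on -> (not v)) and ((not on) -> on)


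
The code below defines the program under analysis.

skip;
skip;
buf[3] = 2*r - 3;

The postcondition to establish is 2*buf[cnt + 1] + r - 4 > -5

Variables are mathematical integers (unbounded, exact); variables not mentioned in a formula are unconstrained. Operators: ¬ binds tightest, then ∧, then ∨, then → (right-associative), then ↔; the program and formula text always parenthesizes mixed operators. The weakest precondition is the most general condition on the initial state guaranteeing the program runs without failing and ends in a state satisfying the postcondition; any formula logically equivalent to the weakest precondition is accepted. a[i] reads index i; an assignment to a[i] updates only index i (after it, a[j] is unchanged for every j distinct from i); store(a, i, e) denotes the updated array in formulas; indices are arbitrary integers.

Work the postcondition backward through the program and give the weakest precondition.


Working backward. After the program, the postcondition 2*buf[cnt + 1] + r - 4 > -5 must hold; in canonical form it is 2*buf[cnt + 1] + r > -1.
Before buf[3] := 2*r - 3: 2*store(buf, 3, 2*r - 3)[cnt + 1] + r > -1
Before skip: 2*store(buf, 3, 2*r - 3)[cnt + 1] + r > -1
Before skip: 2*store(buf, 3, 2*r - 3)[cnt + 1] + r > -1
Answer: WP = 2*store(buf, 3, 2*r - 3)[cnt + 1] + r > -1


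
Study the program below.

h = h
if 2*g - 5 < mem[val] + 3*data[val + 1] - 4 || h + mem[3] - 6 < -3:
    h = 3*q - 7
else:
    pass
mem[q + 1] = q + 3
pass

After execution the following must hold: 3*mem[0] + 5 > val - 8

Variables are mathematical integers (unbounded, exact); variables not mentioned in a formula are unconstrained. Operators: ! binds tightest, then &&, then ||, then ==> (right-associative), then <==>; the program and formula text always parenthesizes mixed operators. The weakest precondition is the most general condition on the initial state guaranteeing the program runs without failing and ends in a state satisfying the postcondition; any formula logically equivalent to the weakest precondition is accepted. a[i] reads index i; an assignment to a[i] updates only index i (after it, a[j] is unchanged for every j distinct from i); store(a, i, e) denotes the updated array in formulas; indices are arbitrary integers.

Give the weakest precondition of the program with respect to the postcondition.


Working backward. After the program, the postcondition 3*mem[0] + 5 > val - 8 must hold; in canonical form it is 3*mem[0] > val - 13.
Before skip: 3*mem[0] > val - 13
Before mem[q + 1] := q + 3: 3*store(mem, q + 1, q + 3)[0] > val - 13
Then branch requires 3*store(mem, q + 1, q + 3)[0] > val - 13; else branch requires 3*store(mem, q + 1, q + 3)[0] > val - 13.
Before the if: ((2*g < 3*data[val + 1] + mem[val] + 1 || mem[3] + h < 3) ==> 3*store(mem, q + 1, q + 3)[0] > val - 13) && ((!(2*g < 3*data[val + 1] + mem[val] + 1 || mem[3] + h < 3)) ==> 3*store(mem, q + 1, q + 3)[0] > val - 13)
Before h := h: ((2*g < 3*data[val + 1] + mem[val] + 1 || mem[3] + h < 3) ==> 3*store(mem, q + 1, q + 3)[0] > val - 13) && ((!(2*g < 3*data[val + 1] + mem[val] + 1 || mem[3] + h < 3)) ==> 3*store(mem, q + 1, q + 3)[0] > val - 13)
Answer: WP = ((2*g < 3*data[val + 1] + mem[val] + 1 || mem[3] + h < 3) ==> 3*store(mem, q + 1, q + 3)[0] > val - 13) && ((!(2*g < 3*data[val + 1] + mem[val] + 1 || mem[3] + h < 3)) ==> 3*store(mem, q + 1, q + 3)[0] > val - 13)


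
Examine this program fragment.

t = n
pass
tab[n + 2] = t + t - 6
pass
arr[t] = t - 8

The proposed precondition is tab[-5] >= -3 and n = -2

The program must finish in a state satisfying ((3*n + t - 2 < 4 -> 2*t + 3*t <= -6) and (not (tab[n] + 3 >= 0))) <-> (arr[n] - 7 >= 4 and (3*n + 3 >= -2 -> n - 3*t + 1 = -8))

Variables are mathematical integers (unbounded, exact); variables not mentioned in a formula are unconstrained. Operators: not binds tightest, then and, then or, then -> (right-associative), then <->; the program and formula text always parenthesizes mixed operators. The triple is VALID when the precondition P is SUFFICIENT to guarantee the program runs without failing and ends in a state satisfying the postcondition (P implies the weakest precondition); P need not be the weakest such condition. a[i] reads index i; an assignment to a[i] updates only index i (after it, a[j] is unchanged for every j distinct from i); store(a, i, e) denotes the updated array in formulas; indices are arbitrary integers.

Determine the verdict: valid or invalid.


Working backward. After the program, the postcondition ((3*n + t - 2 < 4 -> 2*t + 3*t <= -6) and (not (tab[n] + 3 >= 0))) <-> (arr[n] - 7 >= 4 and (3*n + 3 >= -2 -> n - 3*t + 1 = -8)) must hold; in canonical form it is ((3*n + t < 6 -> 5*t <= -6) and (not (tab[n] >= -3))) <-> (arr[n] >= 11 and (3*n >= -5 -> n = 3*t - 9)).
Before arr[t] := t - 8: ((3*n + t < 6 -> 5*t <= -6) and (not (tab[n] >= -3))) <-> (store(arr, t, t - 8)[n] >= 11 and (3*n >= -5 -> n = 3*t - 9))
Before skip: ((3*n + t < 6 -> 5*t <= -6) and (not (tab[n] >= -3))) <-> (store(arr, t, t - 8)[n] >= 11 and (3*n >= -5 -> n = 3*t - 9))
Before tab[n + 2] := t + t - 6: ((3*n + t < 6 -> 5*t <= -6) and (not (store(tab, n + 2, 2*t - 6)[n] >= -3))) <-> (store(arr, t, t - 8)[n] >= 11 and (3*n >= -5 -> n = 3*t - 9))
Before skip: ((3*n + t < 6 -> 5*t <= -6) and (not (store(tab, n + 2, 2*t - 6)[n] >= -3))) <-> (store(arr, t, t - 8)[n] >= 11 and (3*n >= -5 -> n = 3*t - 9))
Before t := n: ((4*n < 6 -> 5*n <= -6) and (not (store(tab, n + 2, 2*n - 6)[n] >= -3))) <-> (store(arr, n, n - 8)[n] >= 11 and (3*n >= -5 -> 2*n = 9))
The weakest precondition is ((4*n < 6 -> 5*n <= -6) and (not (store(tab, n + 2, 2*n - 6)[n] >= -3))) <-> (store(arr, n, n - 8)[n] >= 11 and (3*n >= -5 -> 2*n = 9)).
Check whether tab[-5] >= -3 and n = -2 implies it.
Countermodel: at the initial state arr = {[-5] = 0, [-2] = 0, [0] = 0, elsewhere 0}, n = -2, tab = {[-5] = 0, [-2] = -4, [0] = 0, elsewhere 0}, the precondition holds but the weakest precondition fails.
Answer: invalid


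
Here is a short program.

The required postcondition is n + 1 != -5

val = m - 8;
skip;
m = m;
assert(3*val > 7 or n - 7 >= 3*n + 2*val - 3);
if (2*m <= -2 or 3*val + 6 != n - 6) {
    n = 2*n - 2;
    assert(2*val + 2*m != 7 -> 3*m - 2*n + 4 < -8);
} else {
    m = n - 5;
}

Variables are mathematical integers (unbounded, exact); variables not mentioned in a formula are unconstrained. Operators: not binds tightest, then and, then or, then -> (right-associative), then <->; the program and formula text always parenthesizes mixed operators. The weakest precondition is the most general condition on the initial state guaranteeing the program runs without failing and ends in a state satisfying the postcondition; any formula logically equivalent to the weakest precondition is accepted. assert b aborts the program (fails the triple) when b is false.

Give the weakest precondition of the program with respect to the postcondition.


Working backward. After the program, the postcondition n + 1 != -5 must hold; in canonical form it is n != -6.
Then branch requires (2*m + 2*val != 7 -> 3*m < 4*n - 16) and 2*n != -4; else branch requires n != -6.
Before the if: ((2*m <= -2 or 3*val != n - 12) -> ((2*m + 2*val != 7 -> 3*m < 4*n - 16) and 2*n != -4)) and ((not (2*m <= -2 or 3*val != n - 12)) -> n != -6)
Before assert 3*val > 7 or n - 7 >= 3*n + 2*val - 3: (3*val > 7 or 2*n + 2*val <= -4) and ((2*m <= -2 or 3*val != n - 12) -> ((2*m + 2*val != 7 -> 3*m < 4*n - 16) and 2*n != -4)) and ((not (2*m <= -2 or 3*val != n - 12)) -> n != -6)
Before m := m: (3*val > 7 or 2*n + 2*val <= -4) and ((2*m <= -2 or 3*val != n - 12) -> ((2*m + 2*val != 7 -> 3*m < 4*n - 16) and 2*n != -4)) and ((not (2*m <= -2 or 3*val != n - 12)) -> n != -6)
Before skip: (3*val > 7 or 2*n + 2*val <= -4) and ((2*m <= -2 or 3*val != n - 12) -> ((2*m + 2*val != 7 -> 3*m < 4*n - 16) and 2*n != -4)) and ((not (2*m <= -2 or 3*val != n - 12)) -> n != -6)
Before val := m - 8: (3*m > 31 or 2*m + 2*n <= 12) and ((2*m <= -2 or 3*m != n + 12) -> ((4*m != 23 -> 3*m < 4*n - 16) and 2*n != -4)) and ((not (2*m <= -2 or 3*m != n + 12)) -> n != -6)
Answer: WP = (3*m > 31 or 2*m + 2*n <= 12) and ((2*m <= -2 or 3*m != n + 12) -> ((4*m != 23 -> 3*m < 4*n - 16) and 2*n != -4)) and ((not (2*m <= -2 or 3*m != n + 12)) -> n != -6)
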